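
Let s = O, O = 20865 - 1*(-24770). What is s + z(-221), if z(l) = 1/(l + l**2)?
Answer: 2218773701/48620 ≈ 45635.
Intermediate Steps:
O = 45635 (O = 20865 + 24770 = 45635)
s = 45635
s + z(-221) = 45635 + 1/((-221)*(1 - 221)) = 45635 - 1/221/(-220) = 45635 - 1/221*(-1/220) = 45635 + 1/48620 = 2218773701/48620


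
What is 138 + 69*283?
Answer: 19665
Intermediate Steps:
138 + 69*283 = 138 + 19527 = 19665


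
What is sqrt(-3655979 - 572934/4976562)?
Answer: I*sqrt(2515127718559863894)/829427 ≈ 1912.1*I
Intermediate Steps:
sqrt(-3655979 - 572934/4976562) = sqrt(-3655979 - 572934*1/4976562) = sqrt(-3655979 - 95489/829427) = sqrt(-3032367789522/829427) = I*sqrt(2515127718559863894)/829427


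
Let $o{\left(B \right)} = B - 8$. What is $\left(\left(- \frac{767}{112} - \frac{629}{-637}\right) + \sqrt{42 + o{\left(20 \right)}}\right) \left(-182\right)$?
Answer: $\frac{59733}{56} - 546 \sqrt{6} \approx -270.76$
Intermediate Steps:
$o{\left(B \right)} = -8 + B$
$\left(\left(- \frac{767}{112} - \frac{629}{-637}\right) + \sqrt{42 + o{\left(20 \right)}}\right) \left(-182\right) = \left(\left(- \frac{767}{112} - \frac{629}{-637}\right) + \sqrt{42 + \left(-8 + 20\right)}\right) \left(-182\right) = \left(\left(\left(-767\right) \frac{1}{112} - - \frac{629}{637}\right) + \sqrt{42 + 12}\right) \left(-182\right) = \left(\left(- \frac{767}{112} + \frac{629}{637}\right) + \sqrt{54}\right) \left(-182\right) = \left(- \frac{59733}{10192} + 3 \sqrt{6}\right) \left(-182\right) = \frac{59733}{56} - 546 \sqrt{6}$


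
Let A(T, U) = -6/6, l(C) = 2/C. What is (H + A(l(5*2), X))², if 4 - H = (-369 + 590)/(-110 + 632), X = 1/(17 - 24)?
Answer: 1809025/272484 ≈ 6.6390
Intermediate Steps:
X = -⅐ (X = 1/(-7) = -⅐ ≈ -0.14286)
A(T, U) = -1 (A(T, U) = -6*⅙ = -1)
H = 1867/522 (H = 4 - (-369 + 590)/(-110 + 632) = 4 - 221/522 = 1867/522 ≈ 3.5766)
(H + A(l(5*2), X))² = (1867/522 - 1)² = (1345/522)² = 1809025/272484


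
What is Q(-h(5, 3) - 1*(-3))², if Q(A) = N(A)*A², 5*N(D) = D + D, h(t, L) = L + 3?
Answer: 2916/25 ≈ 116.64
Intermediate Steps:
h(t, L) = 3 + L
N(D) = 2*D/5 (N(D) = (D + D)/5 = (2*D)/5 = 2*D/5)
Q(A) = 2*A³/5 (Q(A) = (2*A/5)*A² = 2*A³/5)
Q(-h(5, 3) - 1*(-3))² = (2*(-(3 + 3) - 1*(-3))³/5)² = (2*(-1*6 + 3)³/5)² = (2*(-6 + 3)³/5)² = ((⅖)*(-3)³)² = ((⅖)*(-27))² = (-54/5)² = 2916/25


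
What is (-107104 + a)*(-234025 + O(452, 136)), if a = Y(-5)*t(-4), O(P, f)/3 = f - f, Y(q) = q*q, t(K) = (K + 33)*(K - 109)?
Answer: 44237511725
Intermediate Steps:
t(K) = (-109 + K)*(33 + K) (t(K) = (33 + K)*(-109 + K) = (-109 + K)*(33 + K))
Y(q) = q²
O(P, f) = 0 (O(P, f) = 3*(f - f) = 3*0 = 0)
a = -81925 (a = (-5)²*(-3597 + (-4)² - 76*(-4)) = 25*(-3597 + 16 + 304) = 25*(-3277) = -81925)
(-107104 + a)*(-234025 + O(452, 136)) = (-107104 - 81925)*(-234025 + 0) = -189029*(-234025) = 44237511725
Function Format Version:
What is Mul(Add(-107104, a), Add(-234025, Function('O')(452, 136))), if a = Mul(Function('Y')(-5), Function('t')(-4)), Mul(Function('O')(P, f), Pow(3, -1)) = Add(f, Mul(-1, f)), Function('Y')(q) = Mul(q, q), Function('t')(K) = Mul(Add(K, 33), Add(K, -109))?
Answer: 44237511725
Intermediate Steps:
Function('t')(K) = Mul(Add(-109, K), Add(33, K)) (Function('t')(K) = Mul(Add(33, K), Add(-109, K)) = Mul(Add(-109, K), Add(33, K)))
Function('Y')(q) = Pow(q, 2)
Function('O')(P, f) = 0 (Function('O')(P, f) = Mul(3, Add(f, Mul(-1, f))) = Mul(3, 0) = 0)
a = -81925 (a = Mul(Pow(-5, 2), Add(-3597, Pow(-4, 2), Mul(-76, -4))) = Mul(25, Add(-3597, 16, 304)) = Mul(25, -3277) = -81925)
Mul(Add(-107104, a), Add(-234025, Function('O')(452, 136))) = Mul(Add(-107104, -81925), Add(-234025, 0)) = Mul(-189029, -234025) = 44237511725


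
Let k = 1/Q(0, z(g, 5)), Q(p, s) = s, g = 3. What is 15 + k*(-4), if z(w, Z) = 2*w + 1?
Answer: 101/7 ≈ 14.429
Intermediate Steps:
z(w, Z) = 1 + 2*w
k = ⅐ (k = 1/(1 + 2*3) = 1/(1 + 6) = 1/7 = ⅐ ≈ 0.14286)
15 + k*(-4) = 15 + (⅐)*(-4) = 15 - 4/7 = 101/7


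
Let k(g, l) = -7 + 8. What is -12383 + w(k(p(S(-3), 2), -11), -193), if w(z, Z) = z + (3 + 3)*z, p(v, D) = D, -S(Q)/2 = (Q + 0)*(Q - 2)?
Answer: -12376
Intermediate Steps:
S(Q) = -2*Q*(-2 + Q) (S(Q) = -2*(Q + 0)*(Q - 2) = -2*Q*(-2 + Q))
k(g, l) = 1
w(z, Z) = 7*z (w(z, Z) = z + 6*z = 7*z)
-12383 + w(k(p(S(-3), 2), -11), -193) = -12383 + 7*1 = -12383 + 7 = -12376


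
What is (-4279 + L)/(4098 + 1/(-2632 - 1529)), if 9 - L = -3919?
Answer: -1460511/17051777 ≈ -0.085652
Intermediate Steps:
L = 3928 (L = 9 - 1*(-3919) = 9 + 3919 = 3928)
(-4279 + L)/(4098 + 1/(-2632 - 1529)) = (-4279 + 3928)/(4098 + 1/(-2632 - 1529)) = -351/(4098 + 1/(-4161)) = -351/(4098 - 1/4161) = -351/17051777/4161 = -351*4161/17051777 = -1460511/17051777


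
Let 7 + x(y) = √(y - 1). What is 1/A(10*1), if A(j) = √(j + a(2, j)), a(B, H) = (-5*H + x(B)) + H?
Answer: -I/6 ≈ -0.16667*I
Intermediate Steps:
x(y) = -7 + √(-1 + y) (x(y) = -7 + √(y - 1) = -7 + √(-1 + y))
a(B, H) = -7 + √(-1 + B) - 4*H (a(B, H) = (-5*H + (-7 + √(-1 + B))) + H = (-7 + √(-1 + B) - 5*H) + H = -7 + √(-1 + B) - 4*H)
A(j) = √(-6 - 3*j) (A(j) = √(j + (-7 + √(-1 + 2) - 4*j)) = √(j + (-7 + √1 - 4*j)) = √(j + (-7 + 1 - 4*j)) = √(j + (-6 - 4*j)) = √(-6 - 3*j))
1/A(10*1) = 1/(√(-6 - 30)) = 1/(√(-36)) = 1/(6*I) = -I/6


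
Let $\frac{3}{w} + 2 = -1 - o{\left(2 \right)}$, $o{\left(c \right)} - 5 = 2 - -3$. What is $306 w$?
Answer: $- \frac{918}{13} \approx -70.615$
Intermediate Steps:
$o{\left(c \right)} = 10$ ($o{\left(c \right)} = 5 + \left(2 - -3\right) = 5 + \left(2 + 3\right) = 5 + 5 = 10$)
$w = - \frac{3}{13}$ ($w = \frac{3}{-2 - 11} = \frac{3}{-13} = 3 \left(- \frac{1}{13}\right) = - \frac{3}{13} \approx -0.23077$)
$306 w = 306 \left(- \frac{3}{13}\right) = - \frac{918}{13}$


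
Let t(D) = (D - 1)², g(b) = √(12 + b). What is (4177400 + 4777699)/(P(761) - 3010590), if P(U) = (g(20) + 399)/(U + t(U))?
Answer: -9018202977155961186766749/3031804751100404633593249 - 20717120050956*√2/3031804751100404633593249 ≈ -2.9745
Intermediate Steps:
t(D) = (-1 + D)²
P(U) = (399 + 4*√2)/(U + (-1 + U)²) (P(U) = (√(12 + 20) + 399)/(U + (-1 + U)²) = (√32 + 399)/(U + (-1 + U)²) = (4*√2 + 399)/(U + (-1 + U)²) = (399 + 4*√2)/(U + (-1 + U)²))
(4177400 + 4777699)/(P(761) - 3010590) = (4177400 + 4777699)/((399 + 4*√2)/(761 + (-1 + 761)²) - 3010590) = 8955099/((399 + 4*√2)/(761 + 760²) - 3010590) = 8955099/((399 + 4*√2)/(761 + 577600) - 3010590) = 8955099/((399 + 4*√2)/578361 - 3010590) = 8955099/((19/27541 + 4*√2/578361) - 3010590) = 8955099/(-82914659171/27541 + 4*√2/578361)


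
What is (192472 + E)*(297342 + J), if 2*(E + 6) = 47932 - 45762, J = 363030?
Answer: 127815660972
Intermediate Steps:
E = 1079 (E = -6 + (47932 - 45762)/2 = -6 + (½)*2170 = -6 + 1085 = 1079)
(192472 + E)*(297342 + J) = (192472 + 1079)*(297342 + 363030) = 193551*660372 = 127815660972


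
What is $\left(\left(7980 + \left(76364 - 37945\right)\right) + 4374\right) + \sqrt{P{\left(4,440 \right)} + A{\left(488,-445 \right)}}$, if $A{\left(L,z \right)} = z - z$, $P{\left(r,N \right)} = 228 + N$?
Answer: $50773 + 2 \sqrt{167} \approx 50799.0$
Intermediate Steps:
$A{\left(L,z \right)} = 0$
$\left(\left(7980 + \left(76364 - 37945\right)\right) + 4374\right) + \sqrt{P{\left(4,440 \right)} + A{\left(488,-445 \right)}} = \left(\left(7980 + \left(76364 - 37945\right)\right) + 4374\right) + \sqrt{\left(228 + 440\right) + 0} = \left(\left(7980 + \left(76364 - 37945\right)\right) + 4374\right) + \sqrt{668 + 0} = \left(\left(7980 + 38419\right) + 4374\right) + \sqrt{668} = \left(46399 + 4374\right) + 2 \sqrt{167} = 50773 + 2 \sqrt{167}$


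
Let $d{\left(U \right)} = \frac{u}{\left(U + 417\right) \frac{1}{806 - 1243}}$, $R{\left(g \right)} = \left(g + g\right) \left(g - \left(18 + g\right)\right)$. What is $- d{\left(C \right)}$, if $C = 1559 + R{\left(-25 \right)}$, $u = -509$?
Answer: $- \frac{222433}{2876} \approx -77.341$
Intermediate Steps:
$R{\left(g \right)} = - 36 g$ ($R{\left(g \right)} = 2 g \left(-18\right) = - 36 g$)
$C = 2459$ ($C = 1559 - -900 = 1559 + 900 = 2459$)
$d{\left(U \right)} = - \frac{509}{- \frac{417}{437} - \frac{U}{437}}$ ($d{\left(U \right)} = - \frac{509}{\left(U + 417\right) \frac{1}{806 - 1243}} = - \frac{509}{\left(417 + U\right) \frac{1}{-437}} = - \frac{509}{\left(417 + U\right) \left(- \frac{1}{437}\right)} = - \frac{509}{- \frac{417}{437} - \frac{U}{437}}$)
$- d{\left(C \right)} = - \frac{222433}{417 + 2459} = - \frac{222433}{2876}$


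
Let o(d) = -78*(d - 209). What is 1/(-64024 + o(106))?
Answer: -1/55990 ≈ -1.7860e-5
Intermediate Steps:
o(d) = 16302 - 78*d (o(d) = -78*(-209 + d) = 16302 - 78*d)
1/(-64024 + o(106)) = 1/(-64024 + (16302 - 78*106)) = 1/(-64024 + (16302 - 8268)) = 1/(-64024 + 8034) = 1/(-55990) = -1/55990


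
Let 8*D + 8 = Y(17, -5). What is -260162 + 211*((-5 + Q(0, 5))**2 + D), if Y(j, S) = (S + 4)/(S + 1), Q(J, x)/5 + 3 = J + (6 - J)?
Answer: -7656525/32 ≈ -2.3927e+5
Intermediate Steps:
Q(J, x) = 15 (Q(J, x) = -15 + 5*(J + (6 - J)) = -15 + 5*6 = -15 + 30 = 15)
Y(j, S) = (4 + S)/(1 + S)
D = -31/32 (D = -1 + ((4 - 5)/(1 - 5))/8 = -1 + (-1/(-4))/8 = -1 + (-1/4*(-1))/8 = -1 + (1/8)*(1/4) = -1 + 1/32 = -31/32 ≈ -0.96875)
-260162 + 211*((-5 + Q(0, 5))**2 + D) = -260162 + 211*((-5 + 15)**2 - 31/32) = -260162 + 211*(10**2 - 31/32) = -260162 + 211*(100 - 31/32) = -260162 + 211*(3169/32) = -260162 + 668659/32 = -7656525/32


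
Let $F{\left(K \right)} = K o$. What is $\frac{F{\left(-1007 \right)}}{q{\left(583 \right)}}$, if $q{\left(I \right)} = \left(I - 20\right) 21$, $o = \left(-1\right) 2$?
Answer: $\frac{2014}{11823} \approx 0.17035$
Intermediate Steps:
$o = -2$
$F{\left(K \right)} = - 2 K$ ($F{\left(K \right)} = K \left(-2\right) = - 2 K$)
$q{\left(I \right)} = -420 + 21 I$ ($q{\left(I \right)} = \left(-20 + I\right) 21 = -420 + 21 I$)
$\frac{F{\left(-1007 \right)}}{q{\left(583 \right)}} = \frac{\left(-2\right) \left(-1007\right)}{-420 + 21 \cdot 583} = \frac{2014}{-420 + 12243} = \frac{2014}{11823}$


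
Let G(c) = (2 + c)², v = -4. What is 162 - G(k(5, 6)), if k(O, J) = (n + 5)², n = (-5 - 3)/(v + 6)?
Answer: 153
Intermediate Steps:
n = -4 (n = (-5 - 3)/(-4 + 6) = -8/2 = -8*½ = -4)
k(O, J) = 1 (k(O, J) = (-4 + 5)² = 1² = 1)
162 - G(k(5, 6)) = 162 - (2 + 1)² = 162 - 1*3² = 162 - 1*9 = 162 - 9 = 153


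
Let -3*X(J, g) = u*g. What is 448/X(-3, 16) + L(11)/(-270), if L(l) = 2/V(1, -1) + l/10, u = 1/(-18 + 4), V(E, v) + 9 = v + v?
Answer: 34927099/29700 ≈ 1176.0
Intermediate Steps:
V(E, v) = -9 + 2*v (V(E, v) = -9 + (v + v) = -9 + 2*v)
u = -1/14 (u = 1/(-14) = -1/14 ≈ -0.071429)
L(l) = -2/11 + l/10 (L(l) = 2/(-9 + 2*(-1)) + l/10 = 2/(-9 - 2) + l*(1/10) = 2/(-11) + l/10 = 2*(-1/11) + l/10 = -2/11 + l/10)
X(J, g) = g/42 (X(J, g) = -(-1)*g/42 = g/42)
448/X(-3, 16) + L(11)/(-270) = 448/(((1/42)*16)) + (-2/11 + (1/10)*11)/(-270) = 448/(8/21) + (-2/11 + 11/10)*(-1/270) = 448*(21/8) + (101/110)*(-1/270) = 1176 - 101/29700 = 34927099/29700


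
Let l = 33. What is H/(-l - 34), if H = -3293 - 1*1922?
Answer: 5215/67 ≈ 77.836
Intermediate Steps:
H = -5215 (H = -3293 - 1922 = -5215)
H/(-l - 34) = -5215/(-1*33 - 34) = -5215/(-33 - 34) = -5215/(-67) = -5215*(-1/67) = 5215/67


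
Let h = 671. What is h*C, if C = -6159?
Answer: -4132689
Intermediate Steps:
h*C = 671*(-6159) = -4132689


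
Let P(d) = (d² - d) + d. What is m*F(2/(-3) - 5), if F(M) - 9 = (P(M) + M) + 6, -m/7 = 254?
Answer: -663194/9 ≈ -73688.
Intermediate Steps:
m = -1778 (m = -7*254 = -1778)
P(d) = d²
F(M) = 15 + M + M² (F(M) = 9 + ((M² + M) + 6) = 9 + ((M + M²) + 6) = 9 + (6 + M + M²) = 15 + M + M²)
m*F(2/(-3) - 5) = -1778*(15 + (2/(-3) - 5) + (2/(-3) - 5)²) = -1778*(15 + (2*(-⅓) - 5) + (2*(-⅓) - 5)²) = -1778*(15 + (-⅔ - 5) + (-⅔ - 5)²) = -1778*(15 - 17/3 + (-17/3)²) = -1778*(15 - 17/3 + 289/9) = -1778*373/9 = -663194/9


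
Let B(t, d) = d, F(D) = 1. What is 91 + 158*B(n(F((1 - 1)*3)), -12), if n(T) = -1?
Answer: -1805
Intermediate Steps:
91 + 158*B(n(F((1 - 1)*3)), -12) = 91 + 158*(-12) = 91 - 1896 = -1805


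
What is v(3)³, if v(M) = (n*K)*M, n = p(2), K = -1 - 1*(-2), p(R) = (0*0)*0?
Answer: 0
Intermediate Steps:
p(R) = 0 (p(R) = 0*0 = 0)
K = 1 (K = -1 + 2 = 1)
n = 0
v(M) = 0 (v(M) = (0*1)*M = 0*M = 0)
v(3)³ = 0³ = 0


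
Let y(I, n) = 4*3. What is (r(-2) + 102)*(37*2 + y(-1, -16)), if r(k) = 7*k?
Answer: 7568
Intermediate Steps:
y(I, n) = 12
(r(-2) + 102)*(37*2 + y(-1, -16)) = (7*(-2) + 102)*(37*2 + 12) = (-14 + 102)*(74 + 12) = 88*86 = 7568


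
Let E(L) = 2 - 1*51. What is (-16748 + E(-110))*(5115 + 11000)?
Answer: -270683655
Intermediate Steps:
E(L) = -49 (E(L) = 2 - 51 = -49)
(-16748 + E(-110))*(5115 + 11000) = (-16748 - 49)*(5115 + 11000) = -16797*16115 = -270683655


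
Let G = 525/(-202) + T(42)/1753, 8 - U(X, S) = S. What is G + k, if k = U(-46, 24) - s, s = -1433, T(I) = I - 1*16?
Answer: 500853129/354106 ≈ 1414.4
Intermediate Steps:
U(X, S) = 8 - S
T(I) = -16 + I (T(I) = I - 16 = -16 + I)
G = -915073/354106 (G = 525/(-202) + (-16 + 42)/1753 = 525*(-1/202) + 26*(1/1753) = -525/202 + 26/1753 = -915073/354106 ≈ -2.5842)
k = 1417 (k = (8 - 1*24) - 1*(-1433) = (8 - 24) + 1433 = -16 + 1433 = 1417)
G + k = -915073/354106 + 1417 = 500853129/354106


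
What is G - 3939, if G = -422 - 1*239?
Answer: -4600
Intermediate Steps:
G = -661 (G = -422 - 239 = -661)
G - 3939 = -661 - 3939 = -4600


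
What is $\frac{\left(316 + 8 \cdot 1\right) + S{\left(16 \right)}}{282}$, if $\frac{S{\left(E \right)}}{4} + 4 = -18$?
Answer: $\frac{118}{141} \approx 0.83688$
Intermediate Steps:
$S{\left(E \right)} = -88$ ($S{\left(E \right)} = -16 + 4 \left(-18\right) = -16 - 72 = -88$)
$\frac{\left(316 + 8 \cdot 1\right) + S{\left(16 \right)}}{282} = \frac{\left(316 + 8 \cdot 1\right) - 88}{282} = \left(\left(316 + 8\right) - 88\right) \frac{1}{282} = \left(324 - 88\right) \frac{1}{282} = 236 \cdot \frac{1}{282} = \frac{118}{141}$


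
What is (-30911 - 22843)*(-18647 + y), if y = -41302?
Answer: 3222498546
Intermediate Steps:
(-30911 - 22843)*(-18647 + y) = (-30911 - 22843)*(-18647 - 41302) = -53754*(-59949) = 3222498546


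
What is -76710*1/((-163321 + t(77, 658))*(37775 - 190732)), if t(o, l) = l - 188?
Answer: -76710/24909200407 ≈ -3.0796e-6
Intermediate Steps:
t(o, l) = -188 + l
-76710*1/((-163321 + t(77, 658))*(37775 - 190732)) = -76710*1/((-163321 + (-188 + 658))*(37775 - 190732)) = -76710*(-1/(152957*(-163321 + 470))) = -76710/((-152957*(-162851))) = -76710/24909200407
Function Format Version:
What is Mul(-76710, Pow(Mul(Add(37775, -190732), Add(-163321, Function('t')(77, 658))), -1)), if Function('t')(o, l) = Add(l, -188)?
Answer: Rational(-76710, 24909200407) ≈ -3.0796e-6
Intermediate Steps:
Function('t')(o, l) = Add(-188, l)
Mul(-76710, Pow(Mul(Add(37775, -190732), Add(-163321, Function('t')(77, 658))), -1)) = Mul(-76710, Pow(Mul(Add(37775, -190732), Add(-163321, Add(-188, 658))), -1)) = Mul(-76710, Pow(Mul(-152957, Add(-163321, 470)), -1)) = Mul(-76710, Pow(Mul(-152957, -162851), -1)) = Mul(-76710, Pow(24909200407, -1)) = Mul(-76710, Rational(1, 24909200407)) = Rational(-76710, 24909200407)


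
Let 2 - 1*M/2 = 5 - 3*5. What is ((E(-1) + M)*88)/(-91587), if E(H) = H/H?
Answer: -2200/91587 ≈ -0.024021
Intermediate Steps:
M = 24 (M = 4 - 2*(5 - 3*5) = 4 - 2*(5 - 15) = 4 - 2*(-10) = 4 + 20 = 24)
E(H) = 1
((E(-1) + M)*88)/(-91587) = ((1 + 24)*88)/(-91587) = (25*88)*(-1/91587) = 2200*(-1/91587) = -2200/91587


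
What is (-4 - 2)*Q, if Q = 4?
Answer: -24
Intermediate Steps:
(-4 - 2)*Q = (-4 - 2)*4 = -6*4 = -24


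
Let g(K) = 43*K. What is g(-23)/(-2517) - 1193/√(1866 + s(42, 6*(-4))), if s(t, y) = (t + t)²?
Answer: 989/2517 - 1193*√8922/8922 ≈ -12.237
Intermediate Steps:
s(t, y) = 4*t² (s(t, y) = (2*t)² = 4*t²)
g(-23)/(-2517) - 1193/√(1866 + s(42, 6*(-4))) = (43*(-23))/(-2517) - 1193/√(1866 + 4*42²) = -989*(-1/2517) - 1193/√(1866 + 4*1764) = 989/2517 - 1193/√(1866 + 7056) = 989/2517 - 1193*√8922/8922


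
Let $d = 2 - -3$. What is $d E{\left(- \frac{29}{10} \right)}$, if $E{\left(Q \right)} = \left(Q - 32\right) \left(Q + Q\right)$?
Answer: $\frac{10121}{10} \approx 1012.1$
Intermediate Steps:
$d = 5$ ($d = 2 + 3 = 5$)
$E{\left(Q \right)} = 2 Q \left(-32 + Q\right)$ ($E{\left(Q \right)} = \left(-32 + Q\right) 2 Q = 2 Q \left(-32 + Q\right)$)
$d E{\left(- \frac{29}{10} \right)} = 5 \cdot 2 \left(- \frac{29}{10}\right) \left(-32 - \frac{29}{10}\right) = 5 \cdot 2 \left(- \frac{29}{10}\right) \left(- \frac{349}{10}\right) = 5 \cdot \frac{10121}{50} = \frac{10121}{10}$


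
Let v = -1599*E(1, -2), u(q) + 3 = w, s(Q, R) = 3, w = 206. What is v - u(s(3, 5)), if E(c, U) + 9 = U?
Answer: 17386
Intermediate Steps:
E(c, U) = -9 + U
u(q) = 203 (u(q) = -3 + 206 = 203)
v = 17589 (v = -1599*(-9 - 2) = -1599*(-11) = 17589)
v - u(s(3, 5)) = 17589 - 1*203 = 17589 - 203 = 17386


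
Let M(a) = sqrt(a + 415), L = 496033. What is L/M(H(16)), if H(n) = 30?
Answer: 496033*sqrt(445)/445 ≈ 23514.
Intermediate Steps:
M(a) = sqrt(415 + a)
L/M(H(16)) = 496033/(sqrt(415 + 30)) = 496033/(sqrt(445)) = 496033*(sqrt(445)/445) = 496033*sqrt(445)/445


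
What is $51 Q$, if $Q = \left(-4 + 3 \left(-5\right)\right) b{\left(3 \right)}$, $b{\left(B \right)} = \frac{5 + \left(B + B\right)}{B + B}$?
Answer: $- \frac{3553}{2} \approx -1776.5$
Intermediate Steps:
$b{\left(B \right)} = \frac{5 + 2 B}{2 B}$
$Q = - \frac{209}{6}$ ($Q = \left(-4 + 3 \left(-5\right)\right) \frac{\frac{5}{2} + 3}{3} = \left(-4 - 15\right) \frac{1}{3} \cdot \frac{11}{2} = \left(-19\right) \frac{11}{6} = - \frac{209}{6} \approx -34.833$)
$51 Q = 51 \left(- \frac{209}{6}\right) = - \frac{3553}{2}$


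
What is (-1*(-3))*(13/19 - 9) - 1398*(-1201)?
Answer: 31900488/19 ≈ 1.6790e+6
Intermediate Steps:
(-1*(-3))*(13/19 - 9) - 1398*(-1201) = 3*(13*(1/19) - 9) + 1678998 = 3*(13/19 - 9) + 1678998 = 3*(-158/19) + 1678998 = -474/19 + 1678998 = 31900488/19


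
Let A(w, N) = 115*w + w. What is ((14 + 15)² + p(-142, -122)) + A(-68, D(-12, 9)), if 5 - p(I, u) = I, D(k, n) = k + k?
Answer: -6900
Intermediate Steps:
D(k, n) = 2*k
p(I, u) = 5 - I
A(w, N) = 116*w
((14 + 15)² + p(-142, -122)) + A(-68, D(-12, 9)) = ((14 + 15)² + (5 - 1*(-142))) + 116*(-68) = (29² + (5 + 142)) - 7888 = (841 + 147) - 7888 = 988 - 7888 = -6900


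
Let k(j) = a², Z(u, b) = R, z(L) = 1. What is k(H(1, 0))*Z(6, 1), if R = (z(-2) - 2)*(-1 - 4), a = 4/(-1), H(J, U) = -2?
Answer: 80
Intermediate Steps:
a = -4 (a = 4*(-1) = -4)
R = 5 (R = (1 - 2)*(-1 - 4) = -1*(-5) = 5)
Z(u, b) = 5
k(j) = 16 (k(j) = (-4)² = 16)
k(H(1, 0))*Z(6, 1) = 16*5 = 80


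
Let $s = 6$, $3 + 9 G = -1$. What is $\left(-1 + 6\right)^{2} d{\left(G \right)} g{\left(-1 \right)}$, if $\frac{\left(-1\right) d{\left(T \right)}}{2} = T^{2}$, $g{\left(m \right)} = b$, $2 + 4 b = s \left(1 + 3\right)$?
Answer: $- \frac{4400}{81} \approx -54.321$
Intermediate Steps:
$G = - \frac{4}{9}$ ($G = - \frac{1}{3} + \frac{1}{9} \left(-1\right) = - \frac{1}{3} - \frac{1}{9} = - \frac{4}{9} \approx -0.44444$)
$b = \frac{11}{2}$ ($b = - \frac{1}{2} + \frac{6 \left(1 + 3\right)}{4} = - \frac{1}{2} + \frac{6 \cdot 4}{4} = - \frac{1}{2} + \frac{1}{4} \cdot 24 = - \frac{1}{2} + 6 = \frac{11}{2} \approx 5.5$)
$g{\left(m \right)} = \frac{11}{2}$
$d{\left(T \right)} = - 2 T^{2}$
$\left(-1 + 6\right)^{2} d{\left(G \right)} g{\left(-1 \right)} = \left(-1 + 6\right)^{2} \left(- 2 \left(- \frac{4}{9}\right)^{2}\right) \frac{11}{2} = 5^{2} \left(\left(-2\right) \frac{16}{81}\right) \frac{11}{2} = 25 \left(- \frac{32}{81}\right) \frac{11}{2} = \left(- \frac{800}{81}\right) \frac{11}{2} = - \frac{4400}{81}$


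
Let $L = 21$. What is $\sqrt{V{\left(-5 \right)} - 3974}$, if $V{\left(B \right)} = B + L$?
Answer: $i \sqrt{3958} \approx 62.913 i$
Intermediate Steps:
$V{\left(B \right)} = 21 + B$ ($V{\left(B \right)} = B + 21 = 21 + B$)
$\sqrt{V{\left(-5 \right)} - 3974} = \sqrt{\left(21 - 5\right) - 3974} = \sqrt{16 - 3974} = \sqrt{-3958} = i \sqrt{3958}$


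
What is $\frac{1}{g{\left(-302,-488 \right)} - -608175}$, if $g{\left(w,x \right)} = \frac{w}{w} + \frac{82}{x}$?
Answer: $\frac{244}{148394903} \approx 1.6443 \cdot 10^{-6}$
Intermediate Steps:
$g{\left(w,x \right)} = 1 + \frac{82}{x}$
$\frac{1}{g{\left(-302,-488 \right)} - -608175} = \frac{1}{\frac{82 - 488}{-488} - -608175} = \frac{1}{\left(- \frac{1}{488}\right) \left(-406\right) + 608175} = \frac{1}{\frac{203}{244} + 608175} = \frac{1}{\frac{148394903}{244}} = \frac{244}{148394903}$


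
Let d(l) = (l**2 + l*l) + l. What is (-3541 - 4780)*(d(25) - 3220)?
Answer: 16184345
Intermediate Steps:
d(l) = l + 2*l**2 (d(l) = (l**2 + l**2) + l = 2*l**2 + l = l + 2*l**2)
(-3541 - 4780)*(d(25) - 3220) = (-3541 - 4780)*(25*(1 + 2*25) - 3220) = -8321*(25*(1 + 50) - 3220) = -8321*(25*51 - 3220) = -8321*(1275 - 3220) = -8321*(-1945) = 16184345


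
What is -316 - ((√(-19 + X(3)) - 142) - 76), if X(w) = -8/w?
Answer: -98 - I*√195/3 ≈ -98.0 - 4.6547*I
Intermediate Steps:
-316 - ((√(-19 + X(3)) - 142) - 76) = -316 - ((√(-19 - 8/3) - 142) - 76) = -316 - ((√(-65/3) - 142) - 76) = -316 - ((I*√195/3 - 142) - 76) = -316 - ((-142 + I*√195/3) - 76) = -316 - (-218 + I*√195/3) = -316 + (218 - I*√195/3) = -98 - I*√195/3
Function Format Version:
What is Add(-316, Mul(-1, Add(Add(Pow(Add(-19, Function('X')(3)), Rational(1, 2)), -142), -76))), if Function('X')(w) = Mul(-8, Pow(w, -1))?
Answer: Add(-98, Mul(Rational(-1, 3), I, Pow(195, Rational(1, 2)))) ≈ Add(-98.000, Mul(-4.6547, I))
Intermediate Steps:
Add(-316, Mul(-1, Add(Add(Pow(Add(-19, Function('X')(3)), Rational(1, 2)), -142), -76))) = Add(-316, Mul(-1, Add(Add(Pow(Add(-19, Mul(-8, Pow(3, -1))), Rational(1, 2)), -142), -76))) = Add(-316, Mul(-1, Add(Add(Pow(Add(-19, Mul(-8, Rational(1, 3))), Rational(1, 2)), -142), -76))) = Add(-316, Mul(-1, Add(Add(Pow(Add(-19, Rational(-8, 3)), Rational(1, 2)), -142), -76))) = Add(-316, Mul(-1, Add(Add(Pow(Rational(-65, 3), Rational(1, 2)), -142), -76))) = Add(-316, Mul(-1, Add(Add(Mul(Rational(1, 3), I, Pow(195, Rational(1, 2))), -142), -76))) = Add(-316, Mul(-1, Add(Add(-142, Mul(Rational(1, 3), I, Pow(195, Rational(1, 2)))), -76))) = Add(-316, Mul(-1, Add(-218, Mul(Rational(1, 3), I, Pow(195, Rational(1, 2)))))) = Add(-316, Add(218, Mul(Rational(-1, 3), I, Pow(195, Rational(1, 2))))) = Add(-98, Mul(Rational(-1, 3), I, Pow(195, Rational(1, 2))))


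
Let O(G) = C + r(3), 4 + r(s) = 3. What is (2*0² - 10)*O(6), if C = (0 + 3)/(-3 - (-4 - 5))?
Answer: 5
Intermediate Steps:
r(s) = -1 (r(s) = -4 + 3 = -1)
C = ½ (C = 3/(-3 - 1*(-9)) = 3/(-3 + 9) = 3/6 = 3*(⅙) = ½ ≈ 0.50000)
O(G) = -½ (O(G) = ½ - 1 = -½)
(2*0² - 10)*O(6) = (2*0² - 10)*(-½) = (2*0 - 10)*(-½) = (0 - 10)*(-½) = -10*(-½) = 5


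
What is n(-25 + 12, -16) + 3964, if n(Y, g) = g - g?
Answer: 3964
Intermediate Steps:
n(Y, g) = 0
n(-25 + 12, -16) + 3964 = 0 + 3964 = 3964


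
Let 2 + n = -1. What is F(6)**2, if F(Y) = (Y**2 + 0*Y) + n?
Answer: 1089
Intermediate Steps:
n = -3 (n = -2 - 1 = -3)
F(Y) = -3 + Y**2 (F(Y) = (Y**2 + 0*Y) - 3 = (Y**2 + 0) - 3 = Y**2 - 3 = -3 + Y**2)
F(6)**2 = (-3 + 6**2)**2 = (-3 + 36)**2 = 33**2 = 1089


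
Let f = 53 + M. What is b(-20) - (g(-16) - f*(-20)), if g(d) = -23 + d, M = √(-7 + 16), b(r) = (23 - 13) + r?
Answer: -1091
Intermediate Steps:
b(r) = 10 + r
M = 3 (M = √9 = 3)
f = 56 (f = 53 + 3 = 56)
b(-20) - (g(-16) - f*(-20)) = (10 - 20) - ((-23 - 16) - 56*(-20)) = -10 - (-39 - 1*(-1120)) = -10 - (-39 + 1120) = -10 - 1*1081 = -10 - 1081 = -1091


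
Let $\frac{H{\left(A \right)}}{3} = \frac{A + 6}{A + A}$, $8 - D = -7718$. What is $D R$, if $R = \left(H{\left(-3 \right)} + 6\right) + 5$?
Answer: $73397$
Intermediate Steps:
$D = 7726$ ($D = 8 - -7718 = 8 + 7718 = 7726$)
$H{\left(A \right)} = \frac{3 \left(6 + A\right)}{2 A}$ ($H{\left(A \right)} = 3 \frac{A + 6}{A + A} = 3 \frac{6 + A}{2 A} = \frac{3 \left(6 + A\right)}{2 A}$)
$R = \frac{19}{2}$ ($R = \left(\left(\frac{3}{2} + \frac{9}{-3}\right) + 6\right) + 5 = \left(\left(\frac{3}{2} + 9 \left(- \frac{1}{3}\right)\right) + 6\right) + 5 = \left(\left(\frac{3}{2} - 3\right) + 6\right) + 5 = \left(- \frac{3}{2} + 6\right) + 5 = \frac{9}{2} + 5 = \frac{19}{2} \approx 9.5$)
$D R = 7726 \cdot \frac{19}{2} = 73397$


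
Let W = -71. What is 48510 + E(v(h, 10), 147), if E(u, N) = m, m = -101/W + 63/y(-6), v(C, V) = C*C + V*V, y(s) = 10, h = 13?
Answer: 34447583/710 ≈ 48518.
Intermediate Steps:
v(C, V) = C² + V²
m = 5483/710 (m = -101/(-71) + 63/10 = -101*(-1/71) + 63*(⅒) = 101/71 + 63/10 = 5483/710 ≈ 7.7225)
E(u, N) = 5483/710
48510 + E(v(h, 10), 147) = 48510 + 5483/710 = 34447583/710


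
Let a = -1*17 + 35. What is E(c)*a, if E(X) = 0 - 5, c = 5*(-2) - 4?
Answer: -90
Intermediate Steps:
c = -14 (c = -10 - 4 = -14)
a = 18 (a = -17 + 35 = 18)
E(X) = -5
E(c)*a = -5*18 = -90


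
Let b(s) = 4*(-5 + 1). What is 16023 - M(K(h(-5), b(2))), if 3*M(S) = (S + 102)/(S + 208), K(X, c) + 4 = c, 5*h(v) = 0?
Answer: 4518445/282 ≈ 16023.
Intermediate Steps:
b(s) = -16 (b(s) = 4*(-4) = -16)
h(v) = 0 (h(v) = (⅕)*0 = 0)
K(X, c) = -4 + c
M(S) = (102 + S)/(3*(208 + S)) (M(S) = ((S + 102)/(S + 208))/3 = ((102 + S)/(208 + S))/3 = (102 + S)/(3*(208 + S)))
16023 - M(K(h(-5), b(2))) = 16023 - (102 + (-4 - 16))/(3*(208 + (-4 - 16))) = 16023 - (102 - 20)/(3*(208 - 20)) = 16023 - 82/(3*188) = 16023 - 1*41/282 = 16023 - 41/282 = 4518445/282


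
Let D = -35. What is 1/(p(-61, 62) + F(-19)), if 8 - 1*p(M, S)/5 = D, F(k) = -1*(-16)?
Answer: 1/231 ≈ 0.0043290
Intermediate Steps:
F(k) = 16
p(M, S) = 215 (p(M, S) = 40 - 5*(-35) = 40 + 175 = 215)
1/(p(-61, 62) + F(-19)) = 1/(215 + 16) = 1/231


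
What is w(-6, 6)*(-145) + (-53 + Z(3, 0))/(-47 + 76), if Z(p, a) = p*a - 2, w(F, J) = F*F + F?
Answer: -126205/29 ≈ -4351.9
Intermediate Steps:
w(F, J) = F + F**2 (w(F, J) = F**2 + F = F + F**2)
Z(p, a) = -2 + a*p (Z(p, a) = a*p - 2 = -2 + a*p)
w(-6, 6)*(-145) + (-53 + Z(3, 0))/(-47 + 76) = -6*(1 - 6)*(-145) + (-53 + (-2 + 0*3))/(-47 + 76) = -6*(-5)*(-145) + (-53 + (-2 + 0))/29 = 30*(-145) + (-53 - 2)*(1/29) = -4350 - 55*1/29 = -4350 - 55/29 = -126205/29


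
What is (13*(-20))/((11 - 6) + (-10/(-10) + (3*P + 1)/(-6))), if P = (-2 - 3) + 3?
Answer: -1560/41 ≈ -38.049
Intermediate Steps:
P = -2 (P = -5 + 3 = -2)
(13*(-20))/((11 - 6) + (-10/(-10) + (3*P + 1)/(-6))) = (13*(-20))/((11 - 6) + (-10/(-10) + (3*(-2) + 1)/(-6))) = -260/(5 + (-10*(-⅒) + (-6 + 1)*(-⅙))) = -260/(5 + (1 - 5*(-⅙))) = -260/(5 + (1 + ⅚)) = -260/(5 + 11/6) = -260/41/6 = -260*6/41 = -1560/41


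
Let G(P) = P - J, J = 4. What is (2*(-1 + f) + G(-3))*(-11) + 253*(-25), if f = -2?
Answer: -6182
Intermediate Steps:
G(P) = -4 + P (G(P) = P - 1*4 = P - 4 = -4 + P)
(2*(-1 + f) + G(-3))*(-11) + 253*(-25) = (2*(-1 - 2) + (-4 - 3))*(-11) + 253*(-25) = (2*(-3) - 7)*(-11) - 6325 = (-6 - 7)*(-11) - 6325 = -13*(-11) - 6325 = 143 - 6325 = -6182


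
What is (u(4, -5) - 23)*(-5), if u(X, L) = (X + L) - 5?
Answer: 145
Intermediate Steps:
u(X, L) = -5 + L + X (u(X, L) = (L + X) - 5 = -5 + L + X)
(u(4, -5) - 23)*(-5) = ((-5 - 5 + 4) - 23)*(-5) = (-6 - 23)*(-5) = -29*(-5) = 145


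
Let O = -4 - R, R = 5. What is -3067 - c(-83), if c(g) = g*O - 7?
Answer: -3807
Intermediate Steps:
O = -9 (O = -4 - 1*5 = -4 - 5 = -9)
c(g) = -7 - 9*g (c(g) = g*(-9) - 7 = -9*g - 7 = -7 - 9*g)
-3067 - c(-83) = -3067 - (-7 - 9*(-83)) = -3067 - (-7 + 747) = -3067 - 1*740 = -3067 - 740 = -3807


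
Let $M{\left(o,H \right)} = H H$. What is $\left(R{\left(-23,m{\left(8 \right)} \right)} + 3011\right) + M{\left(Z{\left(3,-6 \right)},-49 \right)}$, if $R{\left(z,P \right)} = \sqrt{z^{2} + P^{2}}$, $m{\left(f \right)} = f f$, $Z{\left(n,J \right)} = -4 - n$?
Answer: $5412 + 5 \sqrt{185} \approx 5480.0$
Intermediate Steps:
$m{\left(f \right)} = f^{2}$
$R{\left(z,P \right)} = \sqrt{P^{2} + z^{2}}$
$M{\left(o,H \right)} = H^{2}$
$\left(R{\left(-23,m{\left(8 \right)} \right)} + 3011\right) + M{\left(Z{\left(3,-6 \right)},-49 \right)} = \left(\sqrt{\left(8^{2}\right)^{2} + \left(-23\right)^{2}} + 3011\right) + \left(-49\right)^{2} = \left(\sqrt{64^{2} + 529} + 3011\right) + 2401 = \left(\sqrt{4096 + 529} + 3011\right) + 2401 = \left(\sqrt{4625} + 3011\right) + 2401 = \left(5 \sqrt{185} + 3011\right) + 2401 = \left(3011 + 5 \sqrt{185}\right) + 2401 = 5412 + 5 \sqrt{185}$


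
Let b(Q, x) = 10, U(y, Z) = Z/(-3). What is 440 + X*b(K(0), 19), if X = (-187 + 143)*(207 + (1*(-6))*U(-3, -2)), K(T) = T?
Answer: -88880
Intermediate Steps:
U(y, Z) = -Z/3 (U(y, Z) = Z*(-⅓) = -Z/3)
X = -8932 (X = (-187 + 143)*(207 + (1*(-6))*(-⅓*(-2))) = -44*(207 - 6*⅔) = -44*(207 - 4) = -44*203 = -8932)
440 + X*b(K(0), 19) = 440 - 8932*10 = 440 - 89320 = -88880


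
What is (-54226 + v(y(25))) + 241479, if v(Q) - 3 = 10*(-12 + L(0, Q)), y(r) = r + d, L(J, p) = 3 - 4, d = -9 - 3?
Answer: 187126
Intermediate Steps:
d = -12
L(J, p) = -1
y(r) = -12 + r (y(r) = r - 12 = -12 + r)
v(Q) = -127 (v(Q) = 3 + 10*(-12 - 1) = 3 + 10*(-13) = 3 - 130 = -127)
(-54226 + v(y(25))) + 241479 = (-54226 - 127) + 241479 = -54353 + 241479 = 187126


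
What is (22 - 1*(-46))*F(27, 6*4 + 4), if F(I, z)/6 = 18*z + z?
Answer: 217056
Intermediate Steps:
F(I, z) = 114*z (F(I, z) = 6*(18*z + z) = 6*(19*z) = 114*z)
(22 - 1*(-46))*F(27, 6*4 + 4) = (22 - 1*(-46))*(114*(6*4 + 4)) = (22 + 46)*(114*(24 + 4)) = 68*(114*28) = 68*3192 = 217056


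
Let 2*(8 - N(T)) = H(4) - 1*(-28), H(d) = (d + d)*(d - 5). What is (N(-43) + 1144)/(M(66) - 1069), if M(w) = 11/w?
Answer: -6852/6413 ≈ -1.0685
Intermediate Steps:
H(d) = 2*d*(-5 + d) (H(d) = (2*d)*(-5 + d) = 2*d*(-5 + d))
N(T) = -2 (N(T) = 8 - (2*4*(-5 + 4) - 1*(-28))/2 = 8 - (2*4*(-1) + 28)/2 = 8 - (-8 + 28)/2 = 8 - ½*20 = 8 - 10 = -2)
(N(-43) + 1144)/(M(66) - 1069) = (-2 + 1144)/(11/66 - 1069) = 1142/(11*(1/66) - 1069) = 1142/(⅙ - 1069) = 1142/(-6413/6) = 1142*(-6/6413) = -6852/6413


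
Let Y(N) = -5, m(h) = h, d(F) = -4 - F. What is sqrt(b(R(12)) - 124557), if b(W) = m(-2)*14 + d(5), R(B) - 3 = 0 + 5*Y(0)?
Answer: I*sqrt(124594) ≈ 352.98*I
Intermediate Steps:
R(B) = -22 (R(B) = 3 + (0 + 5*(-5)) = 3 + (0 - 25) = 3 - 25 = -22)
b(W) = -37 (b(W) = -2*14 + (-4 - 1*5) = -28 + (-4 - 5) = -28 - 9 = -37)
sqrt(b(R(12)) - 124557) = sqrt(-37 - 124557) = sqrt(-124594) = I*sqrt(124594)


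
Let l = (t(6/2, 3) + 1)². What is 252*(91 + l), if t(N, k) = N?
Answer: 26964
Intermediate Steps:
l = 16 (l = (6/2 + 1)² = (6*(½) + 1)² = (3 + 1)² = 4² = 16)
252*(91 + l) = 252*(91 + 16) = 252*107 = 26964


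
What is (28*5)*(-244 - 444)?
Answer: -96320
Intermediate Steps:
(28*5)*(-244 - 444) = 140*(-688) = -96320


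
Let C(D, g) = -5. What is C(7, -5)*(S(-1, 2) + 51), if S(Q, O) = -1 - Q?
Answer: -255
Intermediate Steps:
C(7, -5)*(S(-1, 2) + 51) = -5*((-1 - 1*(-1)) + 51) = -5*((-1 + 1) + 51) = -5*(0 + 51) = -5*51 = -255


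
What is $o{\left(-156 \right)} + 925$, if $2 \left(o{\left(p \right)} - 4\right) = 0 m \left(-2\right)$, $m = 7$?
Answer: $929$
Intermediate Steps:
$o{\left(p \right)} = 4$ ($o{\left(p \right)} = 4 + \frac{0 \cdot 7 \left(-2\right)}{2} = 4 + \frac{0 \left(-2\right)}{2} = 4 + \frac{1}{2} \cdot 0 = 4 + 0 = 4$)
$o{\left(-156 \right)} + 925 = 4 + 925 = 929$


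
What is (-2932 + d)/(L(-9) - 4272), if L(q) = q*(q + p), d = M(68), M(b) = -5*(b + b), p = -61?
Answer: 602/607 ≈ 0.99176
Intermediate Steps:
M(b) = -10*b
d = -680 (d = -10*68 = -680)
L(q) = q*(-61 + q) (L(q) = q*(q - 61) = q*(-61 + q))
(-2932 + d)/(L(-9) - 4272) = (-2932 - 680)/(-9*(-61 - 9) - 4272) = -3612/(-9*(-70) - 4272) = -3612/(630 - 4272) = -3612/(-3642) = -3612*(-1/3642) = 602/607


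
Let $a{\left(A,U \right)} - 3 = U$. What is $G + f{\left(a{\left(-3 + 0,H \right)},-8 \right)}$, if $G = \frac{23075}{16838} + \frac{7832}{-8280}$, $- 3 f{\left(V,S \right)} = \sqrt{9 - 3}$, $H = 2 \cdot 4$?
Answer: $\frac{7398223}{17427330} - \frac{\sqrt{6}}{3} \approx -0.39198$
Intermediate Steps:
$H = 8$
$a{\left(A,U \right)} = 3 + U$
$f{\left(V,S \right)} = - \frac{\sqrt{6}}{3}$ ($f{\left(V,S \right)} = - \frac{\sqrt{9 - 3}}{3} = - \frac{\sqrt{6}}{3}$)
$G = \frac{7398223}{17427330}$ ($G = 23075 \cdot \frac{1}{16838} + 7832 \left(- \frac{1}{8280}\right) = \frac{23075}{16838} - \frac{979}{1035} = \frac{7398223}{17427330} \approx 0.42452$)
$G + f{\left(a{\left(-3 + 0,H \right)},-8 \right)} = \frac{7398223}{17427330} - \frac{\sqrt{6}}{3}$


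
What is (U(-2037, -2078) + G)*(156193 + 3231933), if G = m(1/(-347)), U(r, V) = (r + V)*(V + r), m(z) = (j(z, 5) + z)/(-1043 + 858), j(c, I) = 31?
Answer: 3682989076761554994/64195 ≈ 5.7372e+13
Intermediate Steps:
m(z) = -31/185 - z/185 (m(z) = (31 + z)/(-1043 + 858) = (31 + z)/(-185) = (31 + z)*(-1/185) = -31/185 - z/185)
U(r, V) = (V + r)² (U(r, V) = (V + r)*(V + r) = (V + r)²)
G = -10756/64195 (G = -31/185 - 1/185/(-347) = -31/185 - 1/185*(-1/347) = -31/185 + 1/64195 = -10756/64195 ≈ -0.16755)
(U(-2037, -2078) + G)*(156193 + 3231933) = ((-2078 - 2037)² - 10756/64195)*(156193 + 3231933) = ((-4115)² - 10756/64195)*3388126 = (16933225 - 10756/64195)*3388126 = (1087028368119/64195)*3388126 = 3682989076761554994/64195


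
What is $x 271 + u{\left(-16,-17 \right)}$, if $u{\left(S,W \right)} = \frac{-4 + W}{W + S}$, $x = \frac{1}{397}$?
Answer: $\frac{5760}{4367} \approx 1.319$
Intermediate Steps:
$x = \frac{1}{397} \approx 0.0025189$
$u{\left(S,W \right)} = \frac{-4 + W}{S + W}$
$x 271 + u{\left(-16,-17 \right)} = \frac{1}{397} \cdot 271 + \frac{-4 - 17}{-16 - 17} = \frac{271}{397} + \frac{1}{-33} \left(-21\right) = \frac{271}{397} - - \frac{7}{11} = \frac{271}{397} + \frac{7}{11} = \frac{5760}{4367}$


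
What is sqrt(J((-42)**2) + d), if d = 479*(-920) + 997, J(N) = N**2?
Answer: sqrt(2672013) ≈ 1634.6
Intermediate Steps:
d = -439683 (d = -440680 + 997 = -439683)
sqrt(J((-42)**2) + d) = sqrt(((-42)**2)**2 - 439683) = sqrt(1764**2 - 439683) = sqrt(3111696 - 439683) = sqrt(2672013)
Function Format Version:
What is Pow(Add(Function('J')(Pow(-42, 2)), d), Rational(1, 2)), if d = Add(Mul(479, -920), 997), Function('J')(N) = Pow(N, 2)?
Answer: Pow(2672013, Rational(1, 2)) ≈ 1634.6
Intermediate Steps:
d = -439683 (d = Add(-440680, 997) = -439683)
Pow(Add(Function('J')(Pow(-42, 2)), d), Rational(1, 2)) = Pow(Add(Pow(Pow(-42, 2), 2), -439683), Rational(1, 2)) = Pow(Add(Pow(1764, 2), -439683), Rational(1, 2)) = Pow(Add(3111696, -439683), Rational(1, 2)) = Pow(2672013, Rational(1, 2))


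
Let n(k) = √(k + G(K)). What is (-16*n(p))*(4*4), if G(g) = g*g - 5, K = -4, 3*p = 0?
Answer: -256*√11 ≈ -849.06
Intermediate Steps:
p = 0 (p = (⅓)*0 = 0)
G(g) = -5 + g² (G(g) = g² - 5 = -5 + g²)
n(k) = √(11 + k) (n(k) = √(k + (-5 + (-4)²)) = √(k + (-5 + 16)) = √(k + 11) = √(11 + k))
(-16*n(p))*(4*4) = (-16*√(11 + 0))*(4*4) = -16*√11*16 = -256*√11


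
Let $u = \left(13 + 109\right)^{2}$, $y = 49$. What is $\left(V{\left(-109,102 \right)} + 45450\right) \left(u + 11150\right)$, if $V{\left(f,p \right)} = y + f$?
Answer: $1181683260$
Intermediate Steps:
$V{\left(f,p \right)} = 49 + f$
$u = 14884$ ($u = 122^{2} = 14884$)
$\left(V{\left(-109,102 \right)} + 45450\right) \left(u + 11150\right) = \left(\left(49 - 109\right) + 45450\right) \left(14884 + 11150\right) = \left(-60 + 45450\right) 26034 = 45390 \cdot 26034 = 1181683260$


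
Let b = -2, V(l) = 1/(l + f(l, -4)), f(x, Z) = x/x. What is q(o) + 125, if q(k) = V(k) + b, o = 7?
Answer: 985/8 ≈ 123.13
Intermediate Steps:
f(x, Z) = 1
V(l) = 1/(1 + l) (V(l) = 1/(l + 1) = 1/(1 + l))
q(k) = -2 + 1/(1 + k) (q(k) = 1/(1 + k) - 2 = -2 + 1/(1 + k))
q(o) + 125 = (-1 - 2*7)/(1 + 7) + 125 = (-1 - 14)/8 + 125 = (⅛)*(-15) + 125 = -15/8 + 125 = 985/8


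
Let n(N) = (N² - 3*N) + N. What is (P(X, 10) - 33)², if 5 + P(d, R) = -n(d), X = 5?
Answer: 2809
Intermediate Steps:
n(N) = N² - 2*N
P(d, R) = -5 - d*(-2 + d)
(P(X, 10) - 33)² = ((-5 - 1*5*(-2 + 5)) - 33)² = ((-5 - 1*5*3) - 33)² = ((-5 - 15) - 33)² = (-20 - 33)² = (-53)² = 2809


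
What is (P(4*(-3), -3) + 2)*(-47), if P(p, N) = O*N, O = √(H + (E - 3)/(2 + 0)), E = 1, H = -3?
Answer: -94 + 282*I ≈ -94.0 + 282.0*I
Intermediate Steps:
O = 2*I (O = √(-3 + (1 - 3)/(2 + 0)) = √(-3 - 2/2) = √(-3 - 2*½) = √(-3 - 1) = √(-4) = 2*I ≈ 2.0*I)
P(p, N) = 2*I*N (P(p, N) = (2*I)*N = 2*I*N)
(P(4*(-3), -3) + 2)*(-47) = (2*I*(-3) + 2)*(-47) = (-6*I + 2)*(-47) = (2 - 6*I)*(-47) = -94 + 282*I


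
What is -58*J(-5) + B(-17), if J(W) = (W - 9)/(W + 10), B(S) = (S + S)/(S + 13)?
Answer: 1709/10 ≈ 170.90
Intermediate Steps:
B(S) = 2*S/(13 + S) (B(S) = (2*S)/(13 + S) = 2*S/(13 + S))
J(W) = (-9 + W)/(10 + W)
-58*J(-5) + B(-17) = -58*(-9 - 5)/(10 - 5) + 2*(-17)/(13 - 17) = -58*(-14)/5 + 2*(-17)/(-4) = -58*(-14)/5 + 2*(-17)*(-1/4) = -58*(-14/5) + 17/2 = 812/5 + 17/2 = 1709/10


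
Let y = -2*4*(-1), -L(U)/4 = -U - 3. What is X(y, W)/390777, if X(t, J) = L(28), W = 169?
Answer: 124/390777 ≈ 0.00031732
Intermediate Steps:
L(U) = 12 + 4*U (L(U) = -4*(-U - 3) = -4*(-3 - U) = 12 + 4*U)
y = 8 (y = -8*(-1) = 8)
X(t, J) = 124 (X(t, J) = 12 + 4*28 = 12 + 112 = 124)
X(y, W)/390777 = 124/390777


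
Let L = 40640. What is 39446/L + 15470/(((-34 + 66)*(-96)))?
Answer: -3965021/975360 ≈ -4.0652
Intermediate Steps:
39446/L + 15470/(((-34 + 66)*(-96))) = 39446/40640 + 15470/(((-34 + 66)*(-96))) = 39446*(1/40640) + 15470/((32*(-96))) = 19723/20320 + 15470/(-3072) = 19723/20320 + 15470*(-1/3072) = 19723/20320 - 7735/1536 = -3965021/975360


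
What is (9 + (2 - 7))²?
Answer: 16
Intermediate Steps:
(9 + (2 - 7))² = (9 - 5)² = 4² = 16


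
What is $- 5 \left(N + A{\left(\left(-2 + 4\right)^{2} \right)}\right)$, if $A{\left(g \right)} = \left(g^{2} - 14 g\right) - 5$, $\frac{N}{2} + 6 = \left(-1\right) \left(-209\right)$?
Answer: $-1805$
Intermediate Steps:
$N = 406$ ($N = -12 + 2 \left(\left(-1\right) \left(-209\right)\right) = -12 + 2 \cdot 209 = -12 + 418 = 406$)
$A{\left(g \right)} = -5 + g^{2} - 14 g$
$- 5 \left(N + A{\left(\left(-2 + 4\right)^{2} \right)}\right) = - 5 \left(406 - \left(5 - \left(-2 + 4\right)^{4} + 14 \left(-2 + 4\right)^{2}\right)\right) = - 5 \left(406 - \left(5 - 16 + 56\right)\right) = - 5 \left(406 - \left(61 - 16\right)\right) = - 5 \left(406 - 45\right) = \left(-5\right) 361 = -1805$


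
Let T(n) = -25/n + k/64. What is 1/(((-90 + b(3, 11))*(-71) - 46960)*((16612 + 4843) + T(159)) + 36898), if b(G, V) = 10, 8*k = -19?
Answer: -424/375501811333 ≈ -1.1292e-9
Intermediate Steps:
k = -19/8 (k = (⅛)*(-19) = -19/8 ≈ -2.3750)
T(n) = -19/512 - 25/n (T(n) = -25/n - 19/8/64 = -25/n - 19/8*1/64 = -25/n - 19/512 = -19/512 - 25/n)
1/(((-90 + b(3, 11))*(-71) - 46960)*((16612 + 4843) + T(159)) + 36898) = 1/(((-90 + 10)*(-71) - 46960)*((16612 + 4843) + (-19/512 - 25/159)) + 36898) = 1/((-80*(-71) - 46960)*(21455 + (-19/512 - 25*1/159)) + 36898) = 1/((5680 - 46960)*(21455 + (-19/512 - 25/159)) + 36898) = 1/(-41280*(21455 - 15821/81408) + 36898) = 1/(-41280*1746592819/81408 + 36898) = 1/(-375517456085/424 + 36898) = 1/(-375501811333/424) = -424/375501811333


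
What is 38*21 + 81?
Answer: 879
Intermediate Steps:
38*21 + 81 = 798 + 81 = 879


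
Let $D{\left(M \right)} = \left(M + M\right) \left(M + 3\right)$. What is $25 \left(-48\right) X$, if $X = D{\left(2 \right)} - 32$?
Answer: $14400$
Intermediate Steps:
$D{\left(M \right)} = 2 M \left(3 + M\right)$
$X = -12$ ($X = 2 \cdot 2 \left(3 + 2\right) - 32 = 2 \cdot 2 \cdot 5 - 32 = 20 - 32 = -12$)
$25 \left(-48\right) X = 25 \left(-48\right) \left(-12\right) = \left(-1200\right) \left(-12\right) = 14400$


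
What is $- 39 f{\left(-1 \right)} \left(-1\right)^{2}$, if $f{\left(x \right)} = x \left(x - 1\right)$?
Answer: $-78$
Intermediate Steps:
$f{\left(x \right)} = x \left(-1 + x\right)$
$- 39 f{\left(-1 \right)} \left(-1\right)^{2} = - 39 \left(- (-1 - 1)\right) \left(-1\right)^{2} = - 39 \left(\left(-1\right) \left(-2\right)\right) 1 = \left(-39\right) 2 \cdot 1 = \left(-78\right) 1 = -78$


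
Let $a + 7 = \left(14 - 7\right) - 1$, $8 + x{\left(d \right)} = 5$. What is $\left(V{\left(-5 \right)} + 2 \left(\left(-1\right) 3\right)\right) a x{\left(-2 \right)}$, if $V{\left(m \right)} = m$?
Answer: $-33$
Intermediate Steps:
$x{\left(d \right)} = -3$ ($x{\left(d \right)} = -8 + 5 = -3$)
$a = -1$ ($a = -7 + \left(\left(14 - 7\right) - 1\right) = -7 + \left(7 - 1\right) = -7 + 6 = -1$)
$\left(V{\left(-5 \right)} + 2 \left(\left(-1\right) 3\right)\right) a x{\left(-2 \right)} = \left(-5 + 2 \left(\left(-1\right) 3\right)\right) \left(-1\right) \left(-3\right) = \left(-5 + 2 \left(-3\right)\right) \left(-1\right) \left(-3\right) = \left(-5 - 6\right) \left(-1\right) \left(-3\right) = \left(-11\right) \left(-1\right) \left(-3\right) = 11 \left(-3\right) = -33$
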